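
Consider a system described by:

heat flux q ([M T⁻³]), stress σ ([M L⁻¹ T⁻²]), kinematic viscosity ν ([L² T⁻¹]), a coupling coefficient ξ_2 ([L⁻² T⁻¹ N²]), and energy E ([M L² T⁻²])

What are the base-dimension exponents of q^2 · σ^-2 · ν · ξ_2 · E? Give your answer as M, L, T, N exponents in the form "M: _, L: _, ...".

M: 1, L: 4, T: -6, N: 2

Collect each base-dimension exponent across the product:
  M: 2·(1) − 2·(1) + (0) + (0) + (1) = 1
  L: 2·(0) − 2·(-1) + (2) + (-2) + (2) = 4
  T: 2·(-3) − 2·(-2) + (-1) + (-1) + (-2) = -6
  N: 2·(0) − 2·(0) + (0) + (2) + (0) = 2
So the dimensions are [M L⁴ T⁻⁶ N²].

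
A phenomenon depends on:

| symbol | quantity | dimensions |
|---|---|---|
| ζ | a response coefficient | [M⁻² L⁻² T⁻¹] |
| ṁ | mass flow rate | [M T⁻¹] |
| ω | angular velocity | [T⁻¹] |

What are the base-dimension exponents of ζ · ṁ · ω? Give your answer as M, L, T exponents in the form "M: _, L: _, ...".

M: -1, L: -2, T: -3

Collect each base-dimension exponent across the product:
  M: (-2) + (1) + (0) = -1
  L: (-2) + (0) + (0) = -2
  T: (-1) + (-1) + (-1) = -3
So the dimensions are [M⁻¹ L⁻² T⁻³].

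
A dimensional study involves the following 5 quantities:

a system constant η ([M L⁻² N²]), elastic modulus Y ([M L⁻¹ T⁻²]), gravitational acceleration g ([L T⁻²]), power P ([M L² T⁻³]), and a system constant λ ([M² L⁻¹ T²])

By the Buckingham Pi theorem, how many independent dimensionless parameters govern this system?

1

There are 5 variables and 4 base dimensions (M, L, T, N).
The dimension matrix has rank 4.
Independent dimensionless groups: 5 − 4 = 1.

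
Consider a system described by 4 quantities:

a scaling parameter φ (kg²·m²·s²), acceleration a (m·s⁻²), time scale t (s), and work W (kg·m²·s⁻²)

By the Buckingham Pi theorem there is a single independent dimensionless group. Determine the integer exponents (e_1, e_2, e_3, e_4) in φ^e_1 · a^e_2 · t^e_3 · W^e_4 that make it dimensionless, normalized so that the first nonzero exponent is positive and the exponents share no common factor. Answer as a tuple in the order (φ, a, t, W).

(1, 2, -2, -2)

M: e_1·(2) + e_2·(0) + e_3·(0) + e_4·(1) = 0
L: e_1·(2) + e_2·(1) + e_3·(0) + e_4·(2) = 0
T: e_1·(2) + e_2·(-2) + e_3·(1) + e_4·(-2) = 0
Solving this homogeneous linear system for the smallest-integer solution (first nonzero entry positive) gives (1, 2, -2, -2).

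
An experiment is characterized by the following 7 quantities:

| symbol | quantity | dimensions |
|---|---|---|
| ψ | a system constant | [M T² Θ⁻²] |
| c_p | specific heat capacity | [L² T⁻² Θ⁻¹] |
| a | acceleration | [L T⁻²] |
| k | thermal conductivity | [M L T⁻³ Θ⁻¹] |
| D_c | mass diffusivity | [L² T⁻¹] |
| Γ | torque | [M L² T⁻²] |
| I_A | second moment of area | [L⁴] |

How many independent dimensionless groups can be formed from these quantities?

3

There are 7 variables and 4 base dimensions (M, L, T, Θ).
The dimension matrix has rank 4.
Independent dimensionless groups: 7 − 4 = 3.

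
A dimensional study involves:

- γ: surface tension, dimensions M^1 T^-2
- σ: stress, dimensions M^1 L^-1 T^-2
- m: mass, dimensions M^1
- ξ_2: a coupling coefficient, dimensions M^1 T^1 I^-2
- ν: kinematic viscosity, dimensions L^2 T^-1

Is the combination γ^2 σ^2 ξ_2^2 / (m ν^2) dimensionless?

Sum the exponent of each base dimension across the product:
  M: 2·[γ]_M + 2·[σ]_M − [m]_M + 2·[ξ_2]_M − 2·[ν]_M = 2·(1) + 2·(1) − (1) + 2·(1) − 2·(0) = 5
  L: 2·[γ]_L + 2·[σ]_L − [m]_L + 2·[ξ_2]_L − 2·[ν]_L = 2·(0) + 2·(-1) − (0) + 2·(0) − 2·(2) = -6
  T: 2·[γ]_T + 2·[σ]_T − [m]_T + 2·[ξ_2]_T − 2·[ν]_T = 2·(-2) + 2·(-2) − (0) + 2·(1) − 2·(-1) = -4
  I: 2·[γ]_I + 2·[σ]_I − [m]_I + 2·[ξ_2]_I − 2·[ν]_I = 2·(0) + 2·(0) − (0) + 2·(-2) − 2·(0) = -4
Net dimensions [M⁵ L⁻⁶ T⁻⁴ I⁻⁴] ≠ [1] — not dimensionless.

no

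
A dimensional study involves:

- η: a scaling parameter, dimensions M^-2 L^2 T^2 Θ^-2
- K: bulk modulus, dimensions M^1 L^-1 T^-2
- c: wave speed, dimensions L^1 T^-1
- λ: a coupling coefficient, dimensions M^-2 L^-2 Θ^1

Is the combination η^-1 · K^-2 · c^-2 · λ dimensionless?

no

Sum the exponent of each base dimension across the product:
  M: −[η]_M − 2·[K]_M − 2·[c]_M + [λ]_M = −(-2) − 2·(1) − 2·(0) + (-2) = -2
  L: −[η]_L − 2·[K]_L − 2·[c]_L + [λ]_L = −(2) − 2·(-1) − 2·(1) + (-2) = -4
  T: −[η]_T − 2·[K]_T − 2·[c]_T + [λ]_T = −(2) − 2·(-2) − 2·(-1) + (0) = 4
  Θ: −[η]_Θ − 2·[K]_Θ − 2·[c]_Θ + [λ]_Θ = −(-2) − 2·(0) − 2·(0) + (1) = 3
Net dimensions [M⁻² L⁻⁴ T⁴ Θ³] ≠ [1] — not dimensionless.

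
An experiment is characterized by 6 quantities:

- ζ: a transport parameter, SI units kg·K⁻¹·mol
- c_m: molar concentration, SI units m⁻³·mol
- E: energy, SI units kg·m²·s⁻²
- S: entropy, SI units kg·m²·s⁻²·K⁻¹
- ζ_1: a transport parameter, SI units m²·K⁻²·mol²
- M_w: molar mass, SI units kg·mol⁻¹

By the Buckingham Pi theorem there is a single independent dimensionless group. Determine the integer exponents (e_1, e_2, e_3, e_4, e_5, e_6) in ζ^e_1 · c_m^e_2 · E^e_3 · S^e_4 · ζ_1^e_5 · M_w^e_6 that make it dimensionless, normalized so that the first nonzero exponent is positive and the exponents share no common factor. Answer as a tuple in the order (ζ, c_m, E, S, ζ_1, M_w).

(4, -2, -2, 2, -3, -4)

M: e_1·(1) + e_2·(0) + e_3·(1) + e_4·(1) + e_5·(0) + e_6·(1) = 0
L: e_1·(0) + e_2·(-3) + e_3·(2) + e_4·(2) + e_5·(2) + e_6·(0) = 0
T: e_1·(0) + e_2·(0) + e_3·(-2) + e_4·(-2) + e_5·(0) + e_6·(0) = 0
Θ: e_1·(-1) + e_2·(0) + e_3·(0) + e_4·(-1) + e_5·(-2) + e_6·(0) = 0
N: e_1·(1) + e_2·(1) + e_3·(0) + e_4·(0) + e_5·(2) + e_6·(-1) = 0
Solving this homogeneous linear system for the smallest-integer solution (first nonzero entry positive) gives (4, -2, -2, 2, -3, -4).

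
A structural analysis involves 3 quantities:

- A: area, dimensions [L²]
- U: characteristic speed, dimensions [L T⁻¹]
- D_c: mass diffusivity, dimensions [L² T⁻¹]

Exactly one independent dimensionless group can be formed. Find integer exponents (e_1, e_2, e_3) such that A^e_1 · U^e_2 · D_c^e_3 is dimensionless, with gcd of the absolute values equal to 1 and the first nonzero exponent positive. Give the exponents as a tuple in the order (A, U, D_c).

(1, 2, -2)

L: e_1·(2) + e_2·(1) + e_3·(2) = 0
T: e_1·(0) + e_2·(-1) + e_3·(-1) = 0
Solving this homogeneous linear system for the smallest-integer solution (first nonzero entry positive) gives (1, 2, -2).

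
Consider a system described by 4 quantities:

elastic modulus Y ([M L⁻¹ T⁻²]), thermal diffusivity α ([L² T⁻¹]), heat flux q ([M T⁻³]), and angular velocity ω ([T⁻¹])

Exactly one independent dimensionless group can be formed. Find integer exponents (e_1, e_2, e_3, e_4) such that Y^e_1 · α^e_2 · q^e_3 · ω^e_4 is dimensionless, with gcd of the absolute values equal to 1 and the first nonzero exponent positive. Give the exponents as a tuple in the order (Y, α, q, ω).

(2, 1, -2, 1)

M: e_1·(1) + e_2·(0) + e_3·(1) + e_4·(0) = 0
L: e_1·(-1) + e_2·(2) + e_3·(0) + e_4·(0) = 0
T: e_1·(-2) + e_2·(-1) + e_3·(-3) + e_4·(-1) = 0
Solving this homogeneous linear system for the smallest-integer solution (first nonzero entry positive) gives (2, 1, -2, 1).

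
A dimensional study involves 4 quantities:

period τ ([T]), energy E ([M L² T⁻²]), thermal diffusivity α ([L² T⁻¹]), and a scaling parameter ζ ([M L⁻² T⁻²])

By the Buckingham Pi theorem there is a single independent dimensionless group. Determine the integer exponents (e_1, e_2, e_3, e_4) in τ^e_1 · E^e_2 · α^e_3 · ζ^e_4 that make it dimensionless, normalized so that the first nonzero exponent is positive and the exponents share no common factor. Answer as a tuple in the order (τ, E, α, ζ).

(2, -1, 2, 1)

M: e_1·(0) + e_2·(1) + e_3·(0) + e_4·(1) = 0
L: e_1·(0) + e_2·(2) + e_3·(2) + e_4·(-2) = 0
T: e_1·(1) + e_2·(-2) + e_3·(-1) + e_4·(-2) = 0
Solving this homogeneous linear system for the smallest-integer solution (first nonzero entry positive) gives (2, -1, 2, 1).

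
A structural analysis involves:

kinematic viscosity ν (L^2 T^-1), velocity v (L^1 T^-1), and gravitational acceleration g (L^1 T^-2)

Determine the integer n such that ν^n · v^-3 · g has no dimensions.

Balance the L exponent: (2)·n from ν, plus −3·(1) + (1) = -2 from the rest, must sum to zero.
2n − 2 = 0, so n = 1.

1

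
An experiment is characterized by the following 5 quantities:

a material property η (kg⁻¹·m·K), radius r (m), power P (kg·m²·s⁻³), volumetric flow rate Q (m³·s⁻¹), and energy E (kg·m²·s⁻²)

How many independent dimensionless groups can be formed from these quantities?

1

There are 5 variables and 4 base dimensions (M, L, T, Θ).
The dimension matrix has rank 4.
Independent dimensionless groups: 5 − 4 = 1.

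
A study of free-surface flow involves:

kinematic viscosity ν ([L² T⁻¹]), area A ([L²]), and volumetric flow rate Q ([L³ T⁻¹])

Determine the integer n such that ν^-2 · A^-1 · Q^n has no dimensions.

2

Balance the L exponent: (3)·n from Q, plus −2·(2) − (2) = -6 from the rest, must sum to zero.
3n − 6 = 0, so n = 2.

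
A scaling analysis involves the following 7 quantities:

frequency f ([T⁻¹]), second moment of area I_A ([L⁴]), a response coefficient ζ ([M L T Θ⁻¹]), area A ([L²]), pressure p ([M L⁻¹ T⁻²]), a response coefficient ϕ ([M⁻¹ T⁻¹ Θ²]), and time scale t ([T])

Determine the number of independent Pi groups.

There are 7 variables and 4 base dimensions (M, L, T, Θ).
The dimension matrix has rank 4.
Independent dimensionless groups: 7 − 4 = 3.

3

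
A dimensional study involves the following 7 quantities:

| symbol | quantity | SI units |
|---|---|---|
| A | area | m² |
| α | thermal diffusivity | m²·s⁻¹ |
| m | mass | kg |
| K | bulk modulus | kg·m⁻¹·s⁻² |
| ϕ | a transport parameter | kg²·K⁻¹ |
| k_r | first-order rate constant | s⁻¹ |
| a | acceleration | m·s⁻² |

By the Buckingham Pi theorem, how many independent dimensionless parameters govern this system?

3

There are 7 variables and 4 base dimensions (M, L, T, Θ).
The dimension matrix has rank 4.
Independent dimensionless groups: 7 − 4 = 3.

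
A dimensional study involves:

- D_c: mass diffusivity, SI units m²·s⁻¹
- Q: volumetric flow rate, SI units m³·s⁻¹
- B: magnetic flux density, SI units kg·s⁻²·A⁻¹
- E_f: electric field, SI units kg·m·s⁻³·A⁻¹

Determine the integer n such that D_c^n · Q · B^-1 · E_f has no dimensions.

Balance the L exponent: (2)·n from D_c, plus (3) − (0) + (1) = 4 from the rest, must sum to zero.
2n + 4 = 0, so n = -2.

-2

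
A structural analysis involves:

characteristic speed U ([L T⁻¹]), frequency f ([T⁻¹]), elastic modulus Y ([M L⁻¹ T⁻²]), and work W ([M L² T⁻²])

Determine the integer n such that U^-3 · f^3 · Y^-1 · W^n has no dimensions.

1

Balance the M exponent: (1)·n from W, plus −3·(0) + 3·(0) − (1) = -1 from the rest, must sum to zero.
n − 1 = 0, so n = 1.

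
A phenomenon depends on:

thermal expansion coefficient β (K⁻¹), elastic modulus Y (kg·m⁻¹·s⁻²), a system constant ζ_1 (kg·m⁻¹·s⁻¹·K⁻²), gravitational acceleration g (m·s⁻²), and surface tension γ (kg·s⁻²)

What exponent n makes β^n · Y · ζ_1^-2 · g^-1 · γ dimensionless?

4

Balance the Θ exponent: (-1)·n from β, plus (0) − 2·(-2) − (0) + (0) = 4 from the rest, must sum to zero.
−n + 4 = 0, so n = 4.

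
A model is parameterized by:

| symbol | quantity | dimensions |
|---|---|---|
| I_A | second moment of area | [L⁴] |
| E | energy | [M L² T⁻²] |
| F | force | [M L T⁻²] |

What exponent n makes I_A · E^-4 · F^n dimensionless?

4

Balance the M exponent: (1)·n from F, plus (0) − 4·(1) = -4 from the rest, must sum to zero.
n − 4 = 0, so n = 4.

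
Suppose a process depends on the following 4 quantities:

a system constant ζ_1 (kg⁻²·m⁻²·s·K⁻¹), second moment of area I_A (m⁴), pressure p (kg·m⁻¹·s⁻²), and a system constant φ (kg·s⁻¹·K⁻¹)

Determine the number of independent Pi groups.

There are 4 variables and 4 base dimensions (M, L, T, Θ).
The dimension matrix has rank 4.
Independent dimensionless groups: 4 − 4 = 0.

0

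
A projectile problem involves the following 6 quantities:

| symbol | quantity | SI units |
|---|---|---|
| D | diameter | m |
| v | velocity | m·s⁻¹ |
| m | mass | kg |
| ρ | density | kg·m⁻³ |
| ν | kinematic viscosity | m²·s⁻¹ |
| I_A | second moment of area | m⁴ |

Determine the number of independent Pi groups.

There are 6 variables and 3 base dimensions (M, L, T).
The dimension matrix has rank 3.
Independent dimensionless groups: 6 − 3 = 3.

3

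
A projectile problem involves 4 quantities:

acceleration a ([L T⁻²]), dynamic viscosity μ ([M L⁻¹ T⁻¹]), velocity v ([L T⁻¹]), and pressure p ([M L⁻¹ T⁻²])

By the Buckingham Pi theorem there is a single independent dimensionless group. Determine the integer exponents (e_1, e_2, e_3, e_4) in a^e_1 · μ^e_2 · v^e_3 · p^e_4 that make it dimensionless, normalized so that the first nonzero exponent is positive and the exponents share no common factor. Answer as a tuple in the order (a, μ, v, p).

M: e_1·(0) + e_2·(1) + e_3·(0) + e_4·(1) = 0
L: e_1·(1) + e_2·(-1) + e_3·(1) + e_4·(-1) = 0
T: e_1·(-2) + e_2·(-1) + e_3·(-1) + e_4·(-2) = 0
Solving this homogeneous linear system for the smallest-integer solution (first nonzero entry positive) gives (1, 1, -1, -1).

(1, 1, -1, -1)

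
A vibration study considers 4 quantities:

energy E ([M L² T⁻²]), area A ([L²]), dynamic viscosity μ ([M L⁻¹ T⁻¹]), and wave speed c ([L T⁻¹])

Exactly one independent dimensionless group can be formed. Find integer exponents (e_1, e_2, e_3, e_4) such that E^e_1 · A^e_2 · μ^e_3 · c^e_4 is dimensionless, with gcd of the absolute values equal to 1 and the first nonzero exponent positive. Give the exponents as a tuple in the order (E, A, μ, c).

M: e_1·(1) + e_2·(0) + e_3·(1) + e_4·(0) = 0
L: e_1·(2) + e_2·(2) + e_3·(-1) + e_4·(1) = 0
T: e_1·(-2) + e_2·(0) + e_3·(-1) + e_4·(-1) = 0
Solving this homogeneous linear system for the smallest-integer solution (first nonzero entry positive) gives (1, -1, -1, -1).

(1, -1, -1, -1)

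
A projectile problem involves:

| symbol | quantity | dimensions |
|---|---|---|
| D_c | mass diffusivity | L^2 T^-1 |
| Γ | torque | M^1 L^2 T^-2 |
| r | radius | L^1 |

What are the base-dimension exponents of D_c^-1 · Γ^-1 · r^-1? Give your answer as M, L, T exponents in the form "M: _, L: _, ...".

M: -1, L: -5, T: 3

Collect each base-dimension exponent across the product:
  M: −(0) − (1) − (0) = -1
  L: −(2) − (2) − (1) = -5
  T: −(-1) − (-2) − (0) = 3
So the dimensions are [M⁻¹ L⁻⁵ T³].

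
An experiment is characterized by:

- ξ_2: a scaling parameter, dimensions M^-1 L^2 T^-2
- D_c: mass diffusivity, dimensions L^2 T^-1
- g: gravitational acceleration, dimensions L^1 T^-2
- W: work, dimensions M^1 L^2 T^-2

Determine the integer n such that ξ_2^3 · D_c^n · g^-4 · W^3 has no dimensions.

-4

Balance the L exponent: (2)·n from D_c, plus 3·(2) − 4·(1) + 3·(2) = 8 from the rest, must sum to zero.
2n + 8 = 0, so n = -4.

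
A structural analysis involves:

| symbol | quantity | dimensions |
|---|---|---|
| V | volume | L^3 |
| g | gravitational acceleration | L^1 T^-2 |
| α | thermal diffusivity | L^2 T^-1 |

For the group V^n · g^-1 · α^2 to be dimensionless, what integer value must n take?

-1

Balance the L exponent: (3)·n from V, plus −(1) + 2·(2) = 3 from the rest, must sum to zero.
3n + 3 = 0, so n = -1.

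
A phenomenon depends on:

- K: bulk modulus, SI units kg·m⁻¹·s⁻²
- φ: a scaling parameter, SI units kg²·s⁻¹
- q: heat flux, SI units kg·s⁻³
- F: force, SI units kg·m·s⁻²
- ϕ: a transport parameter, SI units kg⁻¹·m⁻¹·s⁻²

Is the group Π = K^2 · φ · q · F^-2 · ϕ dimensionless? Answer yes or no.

Sum the exponent of each base dimension across the product:
  M: 2·[K]_M + [φ]_M + [q]_M − 2·[F]_M + [ϕ]_M = 2·(1) + (2) + (1) − 2·(1) + (-1) = 2
  L: 2·[K]_L + [φ]_L + [q]_L − 2·[F]_L + [ϕ]_L = 2·(-1) + (0) + (0) − 2·(1) + (-1) = -5
  T: 2·[K]_T + [φ]_T + [q]_T − 2·[F]_T + [ϕ]_T = 2·(-2) + (-1) + (-3) − 2·(-2) + (-2) = -6
Net dimensions [M² L⁻⁵ T⁻⁶] ≠ [1] — not dimensionless.

no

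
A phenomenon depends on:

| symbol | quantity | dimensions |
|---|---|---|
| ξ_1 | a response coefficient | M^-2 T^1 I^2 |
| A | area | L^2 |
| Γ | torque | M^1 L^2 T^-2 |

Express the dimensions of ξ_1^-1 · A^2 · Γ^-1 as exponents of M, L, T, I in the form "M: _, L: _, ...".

M: 1, L: 2, T: 1, I: -2

Collect each base-dimension exponent across the product:
  M: −(-2) + 2·(0) − (1) = 1
  L: −(0) + 2·(2) − (2) = 2
  T: −(1) + 2·(0) − (-2) = 1
  I: −(2) + 2·(0) − (0) = -2
So the dimensions are [M L² T I⁻²].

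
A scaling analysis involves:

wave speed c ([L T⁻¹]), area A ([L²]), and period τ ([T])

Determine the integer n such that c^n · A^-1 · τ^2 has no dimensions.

2

Balance the L exponent: (1)·n from c, plus −(2) + 2·(0) = -2 from the rest, must sum to zero.
n − 2 = 0, so n = 2.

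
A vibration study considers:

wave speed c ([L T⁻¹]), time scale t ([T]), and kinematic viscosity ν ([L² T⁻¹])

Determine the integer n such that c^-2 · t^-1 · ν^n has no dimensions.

Balance the L exponent: (2)·n from ν, plus −2·(1) − (0) = -2 from the rest, must sum to zero.
2n − 2 = 0, so n = 1.

1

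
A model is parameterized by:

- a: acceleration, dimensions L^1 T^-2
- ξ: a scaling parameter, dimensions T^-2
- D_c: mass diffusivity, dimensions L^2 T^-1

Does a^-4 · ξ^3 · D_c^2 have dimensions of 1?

yes

Sum the exponent of each base dimension across the product:
  L: −4·[a]_L + 3·[ξ]_L + 2·[D_c]_L = −4·(1) + 3·(0) + 2·(2) = 0
  T: −4·[a]_T + 3·[ξ]_T + 2·[D_c]_T = −4·(-2) + 3·(-2) + 2·(-1) = 0
All base exponents vanish — dimensionless.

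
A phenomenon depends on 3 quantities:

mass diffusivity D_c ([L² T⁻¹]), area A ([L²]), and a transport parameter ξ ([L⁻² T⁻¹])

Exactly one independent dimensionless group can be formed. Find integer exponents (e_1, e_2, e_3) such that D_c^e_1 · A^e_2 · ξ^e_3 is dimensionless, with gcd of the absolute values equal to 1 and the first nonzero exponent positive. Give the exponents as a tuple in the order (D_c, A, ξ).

L: e_1·(2) + e_2·(2) + e_3·(-2) = 0
T: e_1·(-1) + e_2·(0) + e_3·(-1) = 0
Solving this homogeneous linear system for the smallest-integer solution (first nonzero entry positive) gives (1, -2, -1).

(1, -2, -1)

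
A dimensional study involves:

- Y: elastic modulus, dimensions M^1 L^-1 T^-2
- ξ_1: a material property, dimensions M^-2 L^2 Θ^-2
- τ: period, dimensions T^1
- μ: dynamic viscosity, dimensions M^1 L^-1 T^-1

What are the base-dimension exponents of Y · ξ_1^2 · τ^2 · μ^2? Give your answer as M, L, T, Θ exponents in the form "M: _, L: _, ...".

Collect each base-dimension exponent across the product:
  M: (1) + 2·(-2) + 2·(0) + 2·(1) = -1
  L: (-1) + 2·(2) + 2·(0) + 2·(-1) = 1
  T: (-2) + 2·(0) + 2·(1) + 2·(-1) = -2
  Θ: (0) + 2·(-2) + 2·(0) + 2·(0) = -4
So the dimensions are [M⁻¹ L T⁻² Θ⁻⁴].

M: -1, L: 1, T: -2, Θ: -4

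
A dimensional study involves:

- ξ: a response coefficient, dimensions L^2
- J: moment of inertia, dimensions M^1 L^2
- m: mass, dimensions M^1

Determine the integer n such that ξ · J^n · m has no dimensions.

-1

Balance the M exponent: (1)·n from J, plus (0) + (1) = 1 from the rest, must sum to zero.
n + 1 = 0, so n = -1.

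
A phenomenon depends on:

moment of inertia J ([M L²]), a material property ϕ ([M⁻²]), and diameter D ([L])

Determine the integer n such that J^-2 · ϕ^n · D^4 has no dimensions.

-1

Balance the M exponent: (-2)·n from ϕ, plus −2·(1) + 4·(0) = -2 from the rest, must sum to zero.
-2n − 2 = 0, so n = -1.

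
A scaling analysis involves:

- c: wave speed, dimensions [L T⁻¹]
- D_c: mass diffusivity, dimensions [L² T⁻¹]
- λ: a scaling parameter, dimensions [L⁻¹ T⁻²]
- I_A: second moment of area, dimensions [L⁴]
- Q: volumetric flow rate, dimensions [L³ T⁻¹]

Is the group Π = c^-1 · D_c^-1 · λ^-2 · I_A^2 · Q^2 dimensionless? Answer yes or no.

no

Sum the exponent of each base dimension across the product:
  L: −[c]_L − [D_c]_L − 2·[λ]_L + 2·[I_A]_L + 2·[Q]_L = −(1) − (2) − 2·(-1) + 2·(4) + 2·(3) = 13
  T: −[c]_T − [D_c]_T − 2·[λ]_T + 2·[I_A]_T + 2·[Q]_T = −(-1) − (-1) − 2·(-2) + 2·(0) + 2·(-1) = 4
Net dimensions [L¹³ T⁴] ≠ [1] — not dimensionless.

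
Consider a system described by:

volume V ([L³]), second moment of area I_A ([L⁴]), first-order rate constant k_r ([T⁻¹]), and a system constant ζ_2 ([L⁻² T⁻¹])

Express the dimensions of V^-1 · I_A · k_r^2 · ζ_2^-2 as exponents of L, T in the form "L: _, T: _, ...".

L: 5, T: 0

Collect each base-dimension exponent across the product:
  L: −(3) + (4) + 2·(0) − 2·(-2) = 5
  T: −(0) + (0) + 2·(-1) − 2·(-1) = 0
So the dimensions are [L⁵].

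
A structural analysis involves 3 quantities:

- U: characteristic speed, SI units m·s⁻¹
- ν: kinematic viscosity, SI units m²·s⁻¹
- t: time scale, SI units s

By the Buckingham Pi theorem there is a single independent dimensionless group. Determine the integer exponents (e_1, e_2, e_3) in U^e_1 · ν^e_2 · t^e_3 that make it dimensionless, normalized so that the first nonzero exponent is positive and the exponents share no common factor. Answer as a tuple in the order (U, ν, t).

L: e_1·(1) + e_2·(2) + e_3·(0) = 0
T: e_1·(-1) + e_2·(-1) + e_3·(1) = 0
Solving this homogeneous linear system for the smallest-integer solution (first nonzero entry positive) gives (2, -1, 1).

(2, -1, 1)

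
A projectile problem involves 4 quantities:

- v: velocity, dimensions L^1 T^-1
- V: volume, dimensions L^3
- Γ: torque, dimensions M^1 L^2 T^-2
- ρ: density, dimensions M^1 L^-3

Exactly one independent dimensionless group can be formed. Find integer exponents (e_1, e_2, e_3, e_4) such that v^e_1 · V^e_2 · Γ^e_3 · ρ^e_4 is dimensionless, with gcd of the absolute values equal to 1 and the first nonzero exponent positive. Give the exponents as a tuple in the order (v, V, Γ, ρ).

(2, 1, -1, 1)

M: e_1·(0) + e_2·(0) + e_3·(1) + e_4·(1) = 0
L: e_1·(1) + e_2·(3) + e_3·(2) + e_4·(-3) = 0
T: e_1·(-1) + e_2·(0) + e_3·(-2) + e_4·(0) = 0
Solving this homogeneous linear system for the smallest-integer solution (first nonzero entry positive) gives (2, 1, -1, 1).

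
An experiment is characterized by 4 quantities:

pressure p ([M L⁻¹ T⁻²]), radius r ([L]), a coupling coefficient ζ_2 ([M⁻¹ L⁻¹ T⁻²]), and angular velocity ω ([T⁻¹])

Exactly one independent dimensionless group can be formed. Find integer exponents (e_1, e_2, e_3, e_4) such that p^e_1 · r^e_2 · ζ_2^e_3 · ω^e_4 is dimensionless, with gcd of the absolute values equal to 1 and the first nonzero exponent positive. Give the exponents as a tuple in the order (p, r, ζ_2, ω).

M: e_1·(1) + e_2·(0) + e_3·(-1) + e_4·(0) = 0
L: e_1·(-1) + e_2·(1) + e_3·(-1) + e_4·(0) = 0
T: e_1·(-2) + e_2·(0) + e_3·(-2) + e_4·(-1) = 0
Solving this homogeneous linear system for the smallest-integer solution (first nonzero entry positive) gives (1, 2, 1, -4).

(1, 2, 1, -4)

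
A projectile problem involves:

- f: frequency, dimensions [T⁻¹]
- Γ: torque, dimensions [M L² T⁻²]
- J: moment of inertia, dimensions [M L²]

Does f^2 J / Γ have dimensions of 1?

Sum the exponent of each base dimension across the product:
  M: 2·[f]_M − [Γ]_M + [J]_M = 2·(0) − (1) + (1) = 0
  L: 2·[f]_L − [Γ]_L + [J]_L = 2·(0) − (2) + (2) = 0
  T: 2·[f]_T − [Γ]_T + [J]_T = 2·(-1) − (-2) + (0) = 0
All base exponents vanish — dimensionless.

yes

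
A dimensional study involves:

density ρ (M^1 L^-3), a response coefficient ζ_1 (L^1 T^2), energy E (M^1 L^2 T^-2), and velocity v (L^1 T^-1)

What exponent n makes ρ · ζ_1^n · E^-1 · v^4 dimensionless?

Balance the L exponent: (1)·n from ζ_1, plus (-3) − (2) + 4·(1) = -1 from the rest, must sum to zero.
n − 1 = 0, so n = 1.

1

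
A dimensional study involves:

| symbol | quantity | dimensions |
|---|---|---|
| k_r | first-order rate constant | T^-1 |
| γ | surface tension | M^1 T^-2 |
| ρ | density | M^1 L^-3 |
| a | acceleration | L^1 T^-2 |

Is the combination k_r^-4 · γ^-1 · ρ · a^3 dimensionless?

Sum the exponent of each base dimension across the product:
  M: −4·[k_r]_M − [γ]_M + [ρ]_M + 3·[a]_M = −4·(0) − (1) + (1) + 3·(0) = 0
  L: −4·[k_r]_L − [γ]_L + [ρ]_L + 3·[a]_L = −4·(0) − (0) + (-3) + 3·(1) = 0
  T: −4·[k_r]_T − [γ]_T + [ρ]_T + 3·[a]_T = −4·(-1) − (-2) + (0) + 3·(-2) = 0
  N: −4·[k_r]_N − [γ]_N + [ρ]_N + 3·[a]_N = −4·(0) − (0) + (0) + 3·(0) = 0
All base exponents vanish — dimensionless.

yes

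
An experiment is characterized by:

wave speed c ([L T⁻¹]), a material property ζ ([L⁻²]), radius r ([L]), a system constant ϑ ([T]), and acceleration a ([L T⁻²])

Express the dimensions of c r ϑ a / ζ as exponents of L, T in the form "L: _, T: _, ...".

Collect each base-dimension exponent across the product:
  L: (1) − (-2) + (1) + (0) + (1) = 5
  T: (-1) − (0) + (0) + (1) + (-2) = -2
So the dimensions are [L⁵ T⁻²].

L: 5, T: -2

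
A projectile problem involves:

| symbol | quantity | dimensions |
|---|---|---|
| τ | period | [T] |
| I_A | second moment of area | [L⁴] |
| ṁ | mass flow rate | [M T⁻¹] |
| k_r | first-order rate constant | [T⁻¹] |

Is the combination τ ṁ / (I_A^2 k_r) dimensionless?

Sum the exponent of each base dimension across the product:
  M: [τ]_M − 2·[I_A]_M + [ṁ]_M − [k_r]_M = (0) − 2·(0) + (1) − (0) = 1
  L: [τ]_L − 2·[I_A]_L + [ṁ]_L − [k_r]_L = (0) − 2·(4) + (0) − (0) = -8
  T: [τ]_T − 2·[I_A]_T + [ṁ]_T − [k_r]_T = (1) − 2·(0) + (-1) − (-1) = 1
Net dimensions [M L⁻⁸ T] ≠ [1] — not dimensionless.

no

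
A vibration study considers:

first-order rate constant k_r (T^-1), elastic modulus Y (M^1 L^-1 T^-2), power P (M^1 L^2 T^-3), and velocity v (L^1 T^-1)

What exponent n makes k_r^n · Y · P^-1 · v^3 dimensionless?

-2

Balance the T exponent: (-1)·n from k_r, plus (-2) − (-3) + 3·(-1) = -2 from the rest, must sum to zero.
−n − 2 = 0, so n = -2.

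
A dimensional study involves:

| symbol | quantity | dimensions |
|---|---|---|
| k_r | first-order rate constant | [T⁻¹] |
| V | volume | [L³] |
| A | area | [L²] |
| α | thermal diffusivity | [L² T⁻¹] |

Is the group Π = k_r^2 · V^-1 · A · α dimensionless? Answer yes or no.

no

Sum the exponent of each base dimension across the product:
  L: 2·[k_r]_L − [V]_L + [A]_L + [α]_L = 2·(0) − (3) + (2) + (2) = 1
  T: 2·[k_r]_T − [V]_T + [A]_T + [α]_T = 2·(-1) − (0) + (0) + (-1) = -3
Net dimensions [L T⁻³] ≠ [1] — not dimensionless.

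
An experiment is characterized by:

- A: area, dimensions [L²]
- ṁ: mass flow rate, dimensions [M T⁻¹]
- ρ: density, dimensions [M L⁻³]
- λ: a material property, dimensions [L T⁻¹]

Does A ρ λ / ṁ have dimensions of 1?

yes

Sum the exponent of each base dimension across the product:
  M: [A]_M − [ṁ]_M + [ρ]_M + [λ]_M = (0) − (1) + (1) + (0) = 0
  L: [A]_L − [ṁ]_L + [ρ]_L + [λ]_L = (2) − (0) + (-3) + (1) = 0
  T: [A]_T − [ṁ]_T + [ρ]_T + [λ]_T = (0) − (-1) + (0) + (-1) = 0
All base exponents vanish — dimensionless.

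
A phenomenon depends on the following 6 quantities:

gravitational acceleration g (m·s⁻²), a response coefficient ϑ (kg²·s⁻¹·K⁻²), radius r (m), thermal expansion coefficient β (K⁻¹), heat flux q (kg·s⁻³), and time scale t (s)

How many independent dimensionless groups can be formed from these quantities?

There are 6 variables and 4 base dimensions (M, L, T, Θ).
The dimension matrix has rank 4.
Independent dimensionless groups: 6 − 4 = 2.

2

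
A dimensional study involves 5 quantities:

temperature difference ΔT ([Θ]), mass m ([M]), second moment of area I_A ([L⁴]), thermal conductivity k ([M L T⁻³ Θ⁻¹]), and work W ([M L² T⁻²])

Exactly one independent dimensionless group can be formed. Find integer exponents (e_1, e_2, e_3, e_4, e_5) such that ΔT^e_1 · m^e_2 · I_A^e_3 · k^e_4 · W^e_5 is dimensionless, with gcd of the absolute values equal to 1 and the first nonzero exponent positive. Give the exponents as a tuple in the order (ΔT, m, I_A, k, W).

M: e_1·(0) + e_2·(1) + e_3·(0) + e_4·(1) + e_5·(1) = 0
L: e_1·(0) + e_2·(0) + e_3·(4) + e_4·(1) + e_5·(2) = 0
T: e_1·(0) + e_2·(0) + e_3·(0) + e_4·(-3) + e_5·(-2) = 0
Θ: e_1·(1) + e_2·(0) + e_3·(0) + e_4·(-1) + e_5·(0) = 0
Solving this homogeneous linear system for the smallest-integer solution (first nonzero entry positive) gives (2, 1, 1, 2, -3).

(2, 1, 1, 2, -3)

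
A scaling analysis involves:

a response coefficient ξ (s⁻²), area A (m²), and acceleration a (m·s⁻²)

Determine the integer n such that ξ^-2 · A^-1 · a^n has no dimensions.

Balance the L exponent: (1)·n from a, plus −2·(0) − (2) = -2 from the rest, must sum to zero.
n − 2 = 0, so n = 2.

2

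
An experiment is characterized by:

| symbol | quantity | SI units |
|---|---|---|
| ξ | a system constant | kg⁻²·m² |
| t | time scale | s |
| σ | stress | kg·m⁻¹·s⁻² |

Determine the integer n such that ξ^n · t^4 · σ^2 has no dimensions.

1

Balance the M exponent: (-2)·n from ξ, plus 4·(0) + 2·(1) = 2 from the rest, must sum to zero.
-2n + 2 = 0, so n = 1.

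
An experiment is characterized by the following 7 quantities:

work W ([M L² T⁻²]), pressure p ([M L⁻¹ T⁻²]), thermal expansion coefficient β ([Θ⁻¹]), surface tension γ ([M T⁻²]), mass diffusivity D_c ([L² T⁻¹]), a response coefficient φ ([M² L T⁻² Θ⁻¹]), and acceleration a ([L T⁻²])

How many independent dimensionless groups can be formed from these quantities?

3

There are 7 variables and 4 base dimensions (M, L, T, Θ).
The dimension matrix has rank 4.
Independent dimensionless groups: 7 − 4 = 3.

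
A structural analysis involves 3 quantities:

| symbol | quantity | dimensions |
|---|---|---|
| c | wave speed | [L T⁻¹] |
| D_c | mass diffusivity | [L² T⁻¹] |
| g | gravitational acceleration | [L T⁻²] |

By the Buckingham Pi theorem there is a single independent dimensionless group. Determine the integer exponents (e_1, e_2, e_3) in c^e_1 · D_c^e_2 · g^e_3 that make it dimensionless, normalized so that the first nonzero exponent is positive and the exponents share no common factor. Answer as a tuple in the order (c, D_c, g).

(3, -1, -1)

L: e_1·(1) + e_2·(2) + e_3·(1) = 0
T: e_1·(-1) + e_2·(-1) + e_3·(-2) = 0
Solving this homogeneous linear system for the smallest-integer solution (first nonzero entry positive) gives (3, -1, -1).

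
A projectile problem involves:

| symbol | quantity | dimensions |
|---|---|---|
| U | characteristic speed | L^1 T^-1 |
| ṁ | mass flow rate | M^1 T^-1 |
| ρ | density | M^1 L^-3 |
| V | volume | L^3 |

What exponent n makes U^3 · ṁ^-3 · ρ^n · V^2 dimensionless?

3

Balance the M exponent: (1)·n from ρ, plus 3·(0) − 3·(1) + 2·(0) = -3 from the rest, must sum to zero.
n − 3 = 0, so n = 3.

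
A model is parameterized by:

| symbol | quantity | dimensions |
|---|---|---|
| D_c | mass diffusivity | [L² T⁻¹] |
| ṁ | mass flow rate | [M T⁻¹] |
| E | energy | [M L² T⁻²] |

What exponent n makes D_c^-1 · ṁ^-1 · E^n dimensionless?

1

Balance the M exponent: (1)·n from E, plus −(0) − (1) = -1 from the rest, must sum to zero.
n − 1 = 0, so n = 1.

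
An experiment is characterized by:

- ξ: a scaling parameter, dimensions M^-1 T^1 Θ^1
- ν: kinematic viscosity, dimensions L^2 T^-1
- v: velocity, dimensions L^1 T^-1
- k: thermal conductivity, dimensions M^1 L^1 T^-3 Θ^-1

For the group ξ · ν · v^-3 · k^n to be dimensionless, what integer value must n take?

Balance the M exponent: (1)·n from k, plus (-1) + (0) − 3·(0) = -1 from the rest, must sum to zero.
n − 1 = 0, so n = 1.

1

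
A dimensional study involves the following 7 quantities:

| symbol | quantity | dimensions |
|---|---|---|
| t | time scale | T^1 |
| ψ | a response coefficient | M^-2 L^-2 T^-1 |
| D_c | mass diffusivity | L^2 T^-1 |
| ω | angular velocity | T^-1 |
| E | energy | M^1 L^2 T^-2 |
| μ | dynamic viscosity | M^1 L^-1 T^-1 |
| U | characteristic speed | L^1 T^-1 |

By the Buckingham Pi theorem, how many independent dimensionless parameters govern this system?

There are 7 variables and 3 base dimensions (M, L, T).
The dimension matrix has rank 3.
Independent dimensionless groups: 7 − 3 = 4.

4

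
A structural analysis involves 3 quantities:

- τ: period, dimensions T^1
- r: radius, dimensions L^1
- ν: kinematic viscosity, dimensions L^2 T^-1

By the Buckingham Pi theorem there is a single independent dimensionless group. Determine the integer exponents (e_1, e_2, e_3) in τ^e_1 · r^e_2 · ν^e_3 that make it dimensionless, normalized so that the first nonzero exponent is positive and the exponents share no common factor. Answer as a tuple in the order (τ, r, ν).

L: e_1·(0) + e_2·(1) + e_3·(2) = 0
T: e_1·(1) + e_2·(0) + e_3·(-1) = 0
Solving this homogeneous linear system for the smallest-integer solution (first nonzero entry positive) gives (1, -2, 1).

(1, -2, 1)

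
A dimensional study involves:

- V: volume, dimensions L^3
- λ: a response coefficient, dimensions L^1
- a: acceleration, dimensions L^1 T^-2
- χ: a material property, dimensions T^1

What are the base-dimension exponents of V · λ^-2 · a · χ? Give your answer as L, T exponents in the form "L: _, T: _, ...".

L: 2, T: -1

Collect each base-dimension exponent across the product:
  L: (3) − 2·(1) + (1) + (0) = 2
  T: (0) − 2·(0) + (-2) + (1) = -1
So the dimensions are [L² T⁻¹].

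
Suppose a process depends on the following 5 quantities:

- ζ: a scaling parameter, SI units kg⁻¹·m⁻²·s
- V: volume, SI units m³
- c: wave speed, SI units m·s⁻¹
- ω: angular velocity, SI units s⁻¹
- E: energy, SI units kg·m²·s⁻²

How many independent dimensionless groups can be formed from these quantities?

2

There are 5 variables and 3 base dimensions (M, L, T).
The dimension matrix has rank 3.
Independent dimensionless groups: 5 − 3 = 2.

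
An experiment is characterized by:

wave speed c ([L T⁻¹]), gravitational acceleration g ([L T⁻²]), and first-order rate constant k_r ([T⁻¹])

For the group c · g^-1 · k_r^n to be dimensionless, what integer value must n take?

1

Balance the T exponent: (-1)·n from k_r, plus (-1) − (-2) = 1 from the rest, must sum to zero.
−n + 1 = 0, so n = 1.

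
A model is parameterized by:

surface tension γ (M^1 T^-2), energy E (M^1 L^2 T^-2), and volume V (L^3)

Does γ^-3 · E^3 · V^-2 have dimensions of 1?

Sum the exponent of each base dimension across the product:
  M: −3·[γ]_M + 3·[E]_M − 2·[V]_M = −3·(1) + 3·(1) − 2·(0) = 0
  L: −3·[γ]_L + 3·[E]_L − 2·[V]_L = −3·(0) + 3·(2) − 2·(3) = 0
  T: −3·[γ]_T + 3·[E]_T − 2·[V]_T = −3·(-2) + 3·(-2) − 2·(0) = 0
  Θ: −3·[γ]_Θ + 3·[E]_Θ − 2·[V]_Θ = −3·(0) + 3·(0) − 2·(0) = 0
All base exponents vanish — dimensionless.

yes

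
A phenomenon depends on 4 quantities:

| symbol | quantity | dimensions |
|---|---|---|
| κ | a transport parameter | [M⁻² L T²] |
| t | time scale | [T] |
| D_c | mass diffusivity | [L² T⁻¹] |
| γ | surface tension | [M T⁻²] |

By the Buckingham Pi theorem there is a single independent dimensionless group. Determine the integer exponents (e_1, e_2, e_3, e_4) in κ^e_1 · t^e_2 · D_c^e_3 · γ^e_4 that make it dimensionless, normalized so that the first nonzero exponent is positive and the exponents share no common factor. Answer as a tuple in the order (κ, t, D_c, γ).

(2, 3, -1, 4)

M: e_1·(-2) + e_2·(0) + e_3·(0) + e_4·(1) = 0
L: e_1·(1) + e_2·(0) + e_3·(2) + e_4·(0) = 0
T: e_1·(2) + e_2·(1) + e_3·(-1) + e_4·(-2) = 0
Solving this homogeneous linear system for the smallest-integer solution (first nonzero entry positive) gives (2, 3, -1, 4).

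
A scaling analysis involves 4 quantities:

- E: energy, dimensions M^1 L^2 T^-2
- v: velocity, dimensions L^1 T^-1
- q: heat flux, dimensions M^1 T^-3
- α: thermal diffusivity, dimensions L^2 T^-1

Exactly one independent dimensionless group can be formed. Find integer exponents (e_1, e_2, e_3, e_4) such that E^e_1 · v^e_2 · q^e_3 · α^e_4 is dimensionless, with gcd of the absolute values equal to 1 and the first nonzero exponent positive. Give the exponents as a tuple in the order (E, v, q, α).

M: e_1·(1) + e_2·(0) + e_3·(1) + e_4·(0) = 0
L: e_1·(2) + e_2·(1) + e_3·(0) + e_4·(2) = 0
T: e_1·(-2) + e_2·(-1) + e_3·(-3) + e_4·(-1) = 0
Solving this homogeneous linear system for the smallest-integer solution (first nonzero entry positive) gives (1, 4, -1, -3).

(1, 4, -1, -3)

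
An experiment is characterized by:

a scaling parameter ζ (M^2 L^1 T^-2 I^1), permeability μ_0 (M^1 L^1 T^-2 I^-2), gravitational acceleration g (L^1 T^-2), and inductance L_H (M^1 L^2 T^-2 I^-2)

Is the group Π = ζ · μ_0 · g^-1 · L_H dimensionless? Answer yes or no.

Sum the exponent of each base dimension across the product:
  M: [ζ]_M + [μ_0]_M − [g]_M + [L_H]_M = (2) + (1) − (0) + (1) = 4
  L: [ζ]_L + [μ_0]_L − [g]_L + [L_H]_L = (1) + (1) − (1) + (2) = 3
  T: [ζ]_T + [μ_0]_T − [g]_T + [L_H]_T = (-2) + (-2) − (-2) + (-2) = -4
  I: [ζ]_I + [μ_0]_I − [g]_I + [L_H]_I = (1) + (-2) − (0) + (-2) = -3
Net dimensions [M⁴ L³ T⁻⁴ I⁻³] ≠ [1] — not dimensionless.

no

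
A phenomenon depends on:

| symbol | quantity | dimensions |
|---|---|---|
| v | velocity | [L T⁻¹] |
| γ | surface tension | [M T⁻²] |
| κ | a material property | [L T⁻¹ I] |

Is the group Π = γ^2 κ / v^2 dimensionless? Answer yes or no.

no

Sum the exponent of each base dimension across the product:
  M: −2·[v]_M + 2·[γ]_M + [κ]_M = −2·(0) + 2·(1) + (0) = 2
  L: −2·[v]_L + 2·[γ]_L + [κ]_L = −2·(1) + 2·(0) + (1) = -1
  T: −2·[v]_T + 2·[γ]_T + [κ]_T = −2·(-1) + 2·(-2) + (-1) = -3
  I: −2·[v]_I + 2·[γ]_I + [κ]_I = −2·(0) + 2·(0) + (1) = 1
Net dimensions [M² L⁻¹ T⁻³ I] ≠ [1] — not dimensionless.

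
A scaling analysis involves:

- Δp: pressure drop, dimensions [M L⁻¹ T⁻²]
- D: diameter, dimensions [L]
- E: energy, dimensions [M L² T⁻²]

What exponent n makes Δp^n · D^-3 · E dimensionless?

-1

Balance the M exponent: (1)·n from Δp, plus −3·(0) + (1) = 1 from the rest, must sum to zero.
n + 1 = 0, so n = -1.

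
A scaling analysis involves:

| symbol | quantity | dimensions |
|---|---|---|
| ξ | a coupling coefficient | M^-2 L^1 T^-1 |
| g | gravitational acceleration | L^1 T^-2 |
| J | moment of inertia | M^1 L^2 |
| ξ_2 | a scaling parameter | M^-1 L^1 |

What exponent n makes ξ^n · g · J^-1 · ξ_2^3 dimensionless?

Balance the M exponent: (-2)·n from ξ, plus (0) − (1) + 3·(-1) = -4 from the rest, must sum to zero.
-2n − 4 = 0, so n = -2.

-2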